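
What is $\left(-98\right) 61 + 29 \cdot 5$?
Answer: $-5833$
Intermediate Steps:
$\left(-98\right) 61 + 29 \cdot 5 = -5978 + 145 = -5833$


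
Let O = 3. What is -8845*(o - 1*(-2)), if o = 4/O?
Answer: -88450/3 ≈ -29483.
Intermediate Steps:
o = 4/3 ≈ 1.3333
-8845*(o - 1*(-2)) = -8845*(4/3 - 1*(-2)) = -8845*(4/3 + 2) = -8845*10/3 = -88450/3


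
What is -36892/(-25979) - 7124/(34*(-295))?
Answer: 277550578/130284685 ≈ 2.1303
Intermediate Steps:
-36892/(-25979) - 7124/(34*(-295)) = -36892*(-1/25979) - 7124/(-10030) = 36892/25979 - 7124*(-1/10030) = 36892/25979 + 3562/5015 = 277550578/130284685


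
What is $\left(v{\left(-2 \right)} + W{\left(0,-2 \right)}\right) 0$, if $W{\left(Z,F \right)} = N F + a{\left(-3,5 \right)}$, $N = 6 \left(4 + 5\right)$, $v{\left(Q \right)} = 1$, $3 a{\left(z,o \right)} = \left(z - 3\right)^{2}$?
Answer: $0$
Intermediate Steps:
$a{\left(z,o \right)} = \frac{\left(-3 + z\right)^{2}}{3}$ ($a{\left(z,o \right)} = \frac{\left(z - 3\right)^{2}}{3} = \frac{\left(-3 + z\right)^{2}}{3}$)
$N = 54$ ($N = 6 \cdot 9 = 54$)
$W{\left(Z,F \right)} = 12 + 54 F$ ($W{\left(Z,F \right)} = 54 F + \frac{\left(-3 - 3\right)^{2}}{3} = 54 F + \frac{\left(-6\right)^{2}}{3} = 54 F + \frac{1}{3} \cdot 36 = 54 F + 12 = 12 + 54 F$)
$\left(v{\left(-2 \right)} + W{\left(0,-2 \right)}\right) 0 = \left(1 + \left(12 + 54 \left(-2\right)\right)\right) 0 = \left(1 + \left(12 - 108\right)\right) 0 = \left(1 - 96\right) 0 = \left(-95\right) 0 = 0$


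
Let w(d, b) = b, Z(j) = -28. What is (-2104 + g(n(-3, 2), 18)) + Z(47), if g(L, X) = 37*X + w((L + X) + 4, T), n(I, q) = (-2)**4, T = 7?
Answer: -1459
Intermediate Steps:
n(I, q) = 16
g(L, X) = 7 + 37*X (g(L, X) = 37*X + 7 = 7 + 37*X)
(-2104 + g(n(-3, 2), 18)) + Z(47) = (-2104 + (7 + 37*18)) - 28 = (-2104 + (7 + 666)) - 28 = (-2104 + 673) - 28 = -1431 - 28 = -1459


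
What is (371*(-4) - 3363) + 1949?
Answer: -2898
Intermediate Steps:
(371*(-4) - 3363) + 1949 = (-1484 - 3363) + 1949 = -4847 + 1949 = -2898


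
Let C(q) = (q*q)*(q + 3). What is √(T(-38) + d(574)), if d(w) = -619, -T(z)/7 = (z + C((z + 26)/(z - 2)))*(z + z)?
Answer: 3*I*√5743610/50 ≈ 143.79*I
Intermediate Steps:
C(q) = q²*(3 + q)
T(z) = -14*z*(z + (26 + z)²*(3 + (26 + z)/(-2 + z))/(-2 + z)²) (T(z) = -7*(z + ((z + 26)/(z - 2))²*(3 + (z + 26)/(z - 2)))*(z + z) = -7*(z + ((26 + z)/(-2 + z))²*(3 + (26 + z)/(-2 + z)))*2*z = -7*(z + ((26 + z)²/(-2 + z)²)*(3 + (26 + z)/(-2 + z)))*2*z = -7*(z + (26 + z)²*(3 + (26 + z)/(-2 + z))/(-2 + z)²)*2*z = -14*z*(z + (26 + z)²*(3 + (26 + z)/(-2 + z))/(-2 + z)²))
√(T(-38) + d(574)) = √(-14*(-38)*(-38*(-2 - 38)³ + 4*(26 - 38)²*(5 - 38))/(-2 - 38)³ - 619) = √(-14*(-38)*(-38*(-40)³ + 4*(-12)²*(-33))/(-40)³ - 619) = √(-14*(-38)*(-1/64000)*(-38*(-64000) + 4*144*(-33)) - 619) = √(-14*(-38)*(-1/64000)*(2432000 - 19008) - 619) = √(-14*(-38)*(-1/64000)*2412992 - 619) = √(-5014499/250 - 619) = √(-5169249/250) = 3*I*√5743610/50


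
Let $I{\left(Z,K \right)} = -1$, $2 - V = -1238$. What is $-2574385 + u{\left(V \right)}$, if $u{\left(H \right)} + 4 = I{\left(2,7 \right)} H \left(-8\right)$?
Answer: $-2564469$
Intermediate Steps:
$V = 1240$ ($V = 2 - -1238 = 2 + 1238 = 1240$)
$u{\left(H \right)} = -4 + 8 H$ ($u{\left(H \right)} = -4 - H \left(-8\right) = -4 - - 8 H = -4 + 8 H$)
$-2574385 + u{\left(V \right)} = -2574385 + \left(-4 + 8 \cdot 1240\right) = -2574385 + \left(-4 + 9920\right) = -2574385 + 9916 = -2564469$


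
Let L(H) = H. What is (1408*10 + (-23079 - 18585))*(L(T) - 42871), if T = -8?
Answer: 1182774336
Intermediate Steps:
(1408*10 + (-23079 - 18585))*(L(T) - 42871) = (1408*10 + (-23079 - 18585))*(-8 - 42871) = (14080 - 41664)*(-42879) = -27584*(-42879) = 1182774336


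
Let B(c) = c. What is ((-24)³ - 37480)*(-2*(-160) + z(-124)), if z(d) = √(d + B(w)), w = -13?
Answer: -16417280 - 51304*I*√137 ≈ -1.6417e+7 - 6.005e+5*I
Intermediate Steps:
z(d) = √(-13 + d) (z(d) = √(d - 13) = √(-13 + d))
((-24)³ - 37480)*(-2*(-160) + z(-124)) = ((-24)³ - 37480)*(-2*(-160) + √(-13 - 124)) = (-13824 - 37480)*(320 + √(-137)) = -51304*(320 + I*√137) = -16417280 - 51304*I*√137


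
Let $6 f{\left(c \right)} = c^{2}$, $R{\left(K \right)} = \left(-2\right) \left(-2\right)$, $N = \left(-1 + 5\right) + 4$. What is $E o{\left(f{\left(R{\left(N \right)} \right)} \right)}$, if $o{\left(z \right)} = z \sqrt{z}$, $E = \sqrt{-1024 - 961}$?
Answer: $\frac{16 i \sqrt{11910}}{9} \approx 194.01 i$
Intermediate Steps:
$N = 8$ ($N = 4 + 4 = 8$)
$E = i \sqrt{1985}$ ($E = \sqrt{-1985} = i \sqrt{1985} \approx 44.553 i$)
$R{\left(K \right)} = 4$
$f{\left(c \right)} = \frac{c^{2}}{6}$
$o{\left(z \right)} = z^{\frac{3}{2}}$
$E o{\left(f{\left(R{\left(N \right)} \right)} \right)} = i \sqrt{1985} \left(\frac{4^{2}}{6}\right)^{\frac{3}{2}} = i \sqrt{1985} \left(\frac{1}{6} \cdot 16\right)^{\frac{3}{2}} = i \sqrt{1985} \left(\frac{8}{3}\right)^{\frac{3}{2}} = i \sqrt{1985} \frac{16 \sqrt{6}}{9} = \frac{16 i \sqrt{11910}}{9}$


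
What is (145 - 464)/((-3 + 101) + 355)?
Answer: -319/453 ≈ -0.70419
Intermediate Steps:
(145 - 464)/((-3 + 101) + 355) = -319/(98 + 355) = -319/453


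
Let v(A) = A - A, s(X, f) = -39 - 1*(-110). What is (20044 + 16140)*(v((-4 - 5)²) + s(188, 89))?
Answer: 2569064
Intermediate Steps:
s(X, f) = 71 (s(X, f) = -39 + 110 = 71)
v(A) = 0
(20044 + 16140)*(v((-4 - 5)²) + s(188, 89)) = (20044 + 16140)*(0 + 71) = 36184*71 = 2569064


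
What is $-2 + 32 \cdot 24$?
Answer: $766$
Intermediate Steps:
$-2 + 32 \cdot 24 = -2 + 768 = 766$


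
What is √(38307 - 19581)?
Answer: √18726 ≈ 136.84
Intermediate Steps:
√(38307 - 19581) = √18726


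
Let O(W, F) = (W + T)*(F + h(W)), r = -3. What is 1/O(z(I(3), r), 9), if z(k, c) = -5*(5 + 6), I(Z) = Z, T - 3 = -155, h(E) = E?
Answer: 1/9522 ≈ 0.00010502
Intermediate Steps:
T = -152 (T = 3 - 155 = -152)
z(k, c) = -55 (z(k, c) = -5*11 = -55)
O(W, F) = (-152 + W)*(F + W) (O(W, F) = (W - 152)*(F + W) = (-152 + W)*(F + W))
1/O(z(I(3), r), 9) = 1/((-55)² - 152*9 - 152*(-55) + 9*(-55)) = 1/(3025 - 1368 + 8360 - 495) = 1/9522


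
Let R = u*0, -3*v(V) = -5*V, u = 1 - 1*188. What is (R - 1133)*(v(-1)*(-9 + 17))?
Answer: 45320/3 ≈ 15107.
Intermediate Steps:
u = -187 (u = 1 - 188 = -187)
v(V) = 5*V/3 (v(V) = -(-5)*V/3 = 5*V/3)
R = 0 (R = -187*0 = 0)
(R - 1133)*(v(-1)*(-9 + 17)) = (0 - 1133)*(((5/3)*(-1))*(-9 + 17)) = -(-5665)*8/3 = -1133*(-40/3) = 45320/3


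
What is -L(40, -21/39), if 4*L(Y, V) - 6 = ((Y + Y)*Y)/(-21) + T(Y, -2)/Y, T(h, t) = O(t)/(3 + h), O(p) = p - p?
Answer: 1537/42 ≈ 36.595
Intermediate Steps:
O(p) = 0
T(h, t) = 0 (T(h, t) = 0/(3 + h) = 0)
L(Y, V) = 3/2 - Y²/42 (L(Y, V) = 3/2 + (((Y + Y)*Y)/(-21) + 0/Y)/4 = 3/2 + (((2*Y)*Y)*(-1/21) + 0)/4 = 3/2 + ((2*Y²)*(-1/21) + 0)/4 = 3/2 + (-2*Y²/21 + 0)/4 = 3/2 + (-2*Y²/21)/4 = 3/2 - Y²/42)
-L(40, -21/39) = -(3/2 - 1/42*40²) = -(3/2 - 1/42*1600) = -(3/2 - 800/21) = -1*(-1537/42) = 1537/42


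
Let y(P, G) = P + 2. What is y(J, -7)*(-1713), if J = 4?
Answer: -10278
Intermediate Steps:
y(P, G) = 2 + P
y(J, -7)*(-1713) = (2 + 4)*(-1713) = 6*(-1713) = -10278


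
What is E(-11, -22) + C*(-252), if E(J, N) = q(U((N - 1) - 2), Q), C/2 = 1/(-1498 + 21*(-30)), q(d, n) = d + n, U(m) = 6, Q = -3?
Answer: 123/38 ≈ 3.2368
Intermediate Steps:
C = -1/1064 (C = 2/(-1498 + 21*(-30)) = 2/(-1498 - 630) = 2/(-2128) = 2*(-1/2128) = -1/1064 ≈ -0.00093985)
E(J, N) = 3 (E(J, N) = 6 - 3 = 3)
E(-11, -22) + C*(-252) = 3 - 1/1064*(-252) = 3 + 9/38 = 123/38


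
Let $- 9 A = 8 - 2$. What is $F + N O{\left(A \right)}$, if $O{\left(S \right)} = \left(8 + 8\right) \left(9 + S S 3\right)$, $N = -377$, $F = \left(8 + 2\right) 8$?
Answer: $- \frac{186752}{3} \approx -62251.0$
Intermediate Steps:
$F = 80$ ($F = 10 \cdot 8 = 80$)
$A = - \frac{2}{3}$ ($A = - \frac{8 - 2}{9} = \left(- \frac{1}{9}\right) 6 = - \frac{2}{3} \approx -0.66667$)
$O{\left(S \right)} = 144 + 48 S^{2}$ ($O{\left(S \right)} = 16 \left(9 + S^{2} \cdot 3\right) = 16 \left(9 + 3 S^{2}\right) = 144 + 48 S^{2}$)
$F + N O{\left(A \right)} = 80 - 377 \left(144 + 48 \left(- \frac{2}{3}\right)^{2}\right) = 80 - 377 \left(144 + 48 \cdot \frac{4}{9}\right) = 80 - 377 \left(144 + \frac{64}{3}\right) = 80 - \frac{186992}{3} = - \frac{186752}{3}$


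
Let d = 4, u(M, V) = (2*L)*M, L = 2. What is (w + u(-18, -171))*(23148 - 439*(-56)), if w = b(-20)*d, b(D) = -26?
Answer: -8400832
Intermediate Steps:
u(M, V) = 4*M (u(M, V) = (2*2)*M = 4*M)
w = -104 (w = -26*4 = -104)
(w + u(-18, -171))*(23148 - 439*(-56)) = (-104 + 4*(-18))*(23148 - 439*(-56)) = (-104 - 72)*(23148 + 24584) = -176*47732 = -8400832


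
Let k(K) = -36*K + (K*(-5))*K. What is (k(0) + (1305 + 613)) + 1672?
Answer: 3590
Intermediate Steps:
k(K) = -36*K - 5*K² (k(K) = -36*K + (-5*K)*K = -36*K - 5*K²)
(k(0) + (1305 + 613)) + 1672 = (-1*0*(36 + 5*0) + (1305 + 613)) + 1672 = (-1*0*(36 + 0) + 1918) + 1672 = (-1*0*36 + 1918) + 1672 = (0 + 1918) + 1672 = 1918 + 1672 = 3590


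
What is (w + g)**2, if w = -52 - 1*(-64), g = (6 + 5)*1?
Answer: 529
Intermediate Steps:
g = 11 (g = 11*1 = 11)
w = 12 (w = -52 + 64 = 12)
(w + g)**2 = (12 + 11)**2 = 23**2 = 529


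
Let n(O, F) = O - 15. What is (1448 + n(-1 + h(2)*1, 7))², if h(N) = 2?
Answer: 2056356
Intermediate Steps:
n(O, F) = -15 + O
(1448 + n(-1 + h(2)*1, 7))² = (1448 + (-15 + (-1 + 2*1)))² = (1448 + (-15 + (-1 + 2)))² = (1448 + (-15 + 1))² = (1448 - 14)² = 1434² = 2056356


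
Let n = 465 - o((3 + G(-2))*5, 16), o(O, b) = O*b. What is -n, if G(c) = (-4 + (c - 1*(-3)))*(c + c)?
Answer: 735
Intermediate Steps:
G(c) = 2*c*(-1 + c) (G(c) = (-4 + (c + 3))*(2*c) = (-4 + (3 + c))*(2*c) = (-1 + c)*(2*c) = 2*c*(-1 + c))
n = -735 (n = 465 - (3 + 2*(-2)*(-1 - 2))*5*16 = 465 - (3 + 2*(-2)*(-3))*5*16 = 465 - (3 + 12)*5*16 = 465 - 15*5*16 = 465 - 75*16 = 465 - 1*1200 = 465 - 1200 = -735)
-n = -1*(-735) = 735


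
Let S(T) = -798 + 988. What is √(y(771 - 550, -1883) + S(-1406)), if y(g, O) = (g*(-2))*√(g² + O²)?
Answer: √(190 - 442*√3594530) ≈ 915.32*I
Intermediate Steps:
S(T) = 190
y(g, O) = -2*g*√(O² + g²) (y(g, O) = (-2*g)*√(O² + g²) = -2*g*√(O² + g²))
√(y(771 - 550, -1883) + S(-1406)) = √(-2*(771 - 550)*√((-1883)² + (771 - 550)²) + 190) = √(-2*221*√(3545689 + 221²) + 190) = √(-2*221*√(3545689 + 48841) + 190) = √(-2*221*√3594530 + 190) = √(-442*√3594530 + 190) = √(190 - 442*√3594530)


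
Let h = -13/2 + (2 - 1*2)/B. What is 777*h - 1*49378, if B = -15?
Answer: -108857/2 ≈ -54429.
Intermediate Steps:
h = -13/2 (h = -13/2 + (2 - 1*2)/(-15) = -13*½ + (2 - 2)*(-1/15) = -13/2 + 0*(-1/15) = -13/2 + 0 = -13/2 ≈ -6.5000)
777*h - 1*49378 = 777*(-13/2) - 1*49378 = -10101/2 - 49378 = -108857/2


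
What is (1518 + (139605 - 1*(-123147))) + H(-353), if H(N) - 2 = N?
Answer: 263919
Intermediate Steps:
H(N) = 2 + N
(1518 + (139605 - 1*(-123147))) + H(-353) = (1518 + (139605 - 1*(-123147))) + (2 - 353) = (1518 + (139605 + 123147)) - 351 = (1518 + 262752) - 351 = 264270 - 351 = 263919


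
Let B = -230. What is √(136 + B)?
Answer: I*√94 ≈ 9.6954*I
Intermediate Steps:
√(136 + B) = √(136 - 230) = √(-94) = I*√94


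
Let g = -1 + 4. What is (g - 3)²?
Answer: 0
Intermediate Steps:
g = 3
(g - 3)² = (3 - 3)² = 0² = 0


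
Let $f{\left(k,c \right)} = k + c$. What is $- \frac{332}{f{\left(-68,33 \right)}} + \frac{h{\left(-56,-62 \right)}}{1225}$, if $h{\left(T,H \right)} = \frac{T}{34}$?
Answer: $\frac{28216}{2975} \approx 9.4844$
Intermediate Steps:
$h{\left(T,H \right)} = \frac{T}{34}$ ($h{\left(T,H \right)} = T \frac{1}{34} = \frac{T}{34}$)
$f{\left(k,c \right)} = c + k$
$- \frac{332}{f{\left(-68,33 \right)}} + \frac{h{\left(-56,-62 \right)}}{1225} = - \frac{332}{33 - 68} + \frac{\frac{1}{34} \left(-56\right)}{1225} = - \frac{332}{-35} - \frac{4}{2975} = \left(-332\right) \left(- \frac{1}{35}\right) - \frac{4}{2975} = \frac{332}{35} - \frac{4}{2975} = \frac{28216}{2975}$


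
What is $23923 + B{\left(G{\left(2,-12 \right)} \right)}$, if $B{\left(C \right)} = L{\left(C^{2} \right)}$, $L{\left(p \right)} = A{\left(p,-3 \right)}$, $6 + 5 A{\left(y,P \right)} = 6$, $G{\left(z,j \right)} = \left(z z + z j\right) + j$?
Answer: $23923$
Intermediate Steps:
$G{\left(z,j \right)} = j + z^{2} + j z$ ($G{\left(z,j \right)} = \left(z^{2} + j z\right) + j = j + z^{2} + j z$)
$A{\left(y,P \right)} = 0$ ($A{\left(y,P \right)} = - \frac{6}{5} + \frac{1}{5} \cdot 6 = - \frac{6}{5} + \frac{6}{5} = 0$)
$L{\left(p \right)} = 0$
$B{\left(C \right)} = 0$
$23923 + B{\left(G{\left(2,-12 \right)} \right)} = 23923 + 0 = 23923$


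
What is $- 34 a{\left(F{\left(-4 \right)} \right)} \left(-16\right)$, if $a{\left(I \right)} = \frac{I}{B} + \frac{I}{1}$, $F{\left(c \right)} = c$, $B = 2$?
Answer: $-3264$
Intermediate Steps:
$a{\left(I \right)} = \frac{3 I}{2}$ ($a{\left(I \right)} = \frac{I}{2} + \frac{I}{1} = I \frac{1}{2} + I 1 = \frac{I}{2} + I = \frac{3 I}{2}$)
$- 34 a{\left(F{\left(-4 \right)} \right)} \left(-16\right) = - 34 \cdot \frac{3}{2} \left(-4\right) \left(-16\right) = \left(-34\right) \left(-6\right) \left(-16\right) = 204 \left(-16\right) = -3264$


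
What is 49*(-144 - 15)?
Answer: -7791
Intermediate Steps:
49*(-144 - 15) = 49*(-159) = -7791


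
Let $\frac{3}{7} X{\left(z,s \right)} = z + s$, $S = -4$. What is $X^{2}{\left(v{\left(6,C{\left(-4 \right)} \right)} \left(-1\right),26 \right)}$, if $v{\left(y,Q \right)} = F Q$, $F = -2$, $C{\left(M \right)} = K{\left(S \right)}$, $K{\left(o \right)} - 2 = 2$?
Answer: $\frac{56644}{9} \approx 6293.8$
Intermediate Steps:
$K{\left(o \right)} = 4$ ($K{\left(o \right)} = 2 + 2 = 4$)
$C{\left(M \right)} = 4$
$v{\left(y,Q \right)} = - 2 Q$
$X{\left(z,s \right)} = \frac{7 s}{3} + \frac{7 z}{3}$ ($X{\left(z,s \right)} = \frac{7 \left(z + s\right)}{3} = \frac{7 \left(s + z\right)}{3} = \frac{7 s}{3} + \frac{7 z}{3}$)
$X^{2}{\left(v{\left(6,C{\left(-4 \right)} \right)} \left(-1\right),26 \right)} = \left(\frac{7}{3} \cdot 26 + \frac{7 \left(-2\right) 4 \left(-1\right)}{3}\right)^{2} = \left(\frac{182}{3} + \frac{7 \left(\left(-8\right) \left(-1\right)\right)}{3}\right)^{2} = \left(\frac{182}{3} + \frac{7}{3} \cdot 8\right)^{2} = \left(\frac{182}{3} + \frac{56}{3}\right)^{2} = \left(\frac{238}{3}\right)^{2} = \frac{56644}{9}$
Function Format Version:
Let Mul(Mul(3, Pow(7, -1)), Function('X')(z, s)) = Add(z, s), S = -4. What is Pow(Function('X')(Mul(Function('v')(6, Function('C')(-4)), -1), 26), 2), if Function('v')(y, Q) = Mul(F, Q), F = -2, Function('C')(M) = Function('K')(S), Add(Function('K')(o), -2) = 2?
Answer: Rational(56644, 9) ≈ 6293.8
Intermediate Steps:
Function('K')(o) = 4 (Function('K')(o) = Add(2, 2) = 4)
Function('C')(M) = 4
Function('v')(y, Q) = Mul(-2, Q)
Function('X')(z, s) = Add(Mul(Rational(7, 3), s), Mul(Rational(7, 3), z)) (Function('X')(z, s) = Mul(Rational(7, 3), Add(z, s)) = Mul(Rational(7, 3), Add(s, z)) = Add(Mul(Rational(7, 3), s), Mul(Rational(7, 3), z)))
Pow(Function('X')(Mul(Function('v')(6, Function('C')(-4)), -1), 26), 2) = Pow(Add(Mul(Rational(7, 3), 26), Mul(Rational(7, 3), Mul(Mul(-2, 4), -1))), 2) = Pow(Add(Rational(182, 3), Mul(Rational(7, 3), Mul(-8, -1))), 2) = Pow(Add(Rational(182, 3), Mul(Rational(7, 3), 8)), 2) = Pow(Add(Rational(182, 3), Rational(56, 3)), 2) = Pow(Rational(238, 3), 2) = Rational(56644, 9)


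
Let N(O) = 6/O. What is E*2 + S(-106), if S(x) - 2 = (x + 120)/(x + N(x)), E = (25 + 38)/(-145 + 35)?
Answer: 2901/4015 ≈ 0.72254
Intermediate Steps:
E = -63/110 (E = 63/(-110) = 63*(-1/110) = -63/110 ≈ -0.57273)
S(x) = 2 + (120 + x)/(x + 6/x) (S(x) = 2 + (x + 120)/(x + 6/x) = 2 + (120 + x)/(x + 6/x))
E*2 + S(-106) = -63/110*2 + 3*(4 - 106*(40 - 106))/(6 + (-106)**2) = -63/55 + 3*(4 - 106*(-66))/(6 + 11236) = -63/55 + 3*(4 + 6996)/11242 = -63/55 + 3*(1/11242)*7000 = -63/55 + 1500/803 = 2901/4015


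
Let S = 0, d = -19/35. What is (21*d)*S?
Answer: 0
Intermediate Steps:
d = -19/35 (d = -19*1/35 = -19/35 ≈ -0.54286)
(21*d)*S = (21*(-19/35))*0 = -57/5*0 = 0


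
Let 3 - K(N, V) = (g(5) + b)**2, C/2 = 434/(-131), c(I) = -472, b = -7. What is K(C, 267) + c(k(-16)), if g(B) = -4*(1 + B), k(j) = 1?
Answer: -1430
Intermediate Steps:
g(B) = -4 - 4*B
C = -868/131 (C = 2*(434/(-131)) = 2*(434*(-1/131)) = 2*(-434/131) = -868/131 ≈ -6.6260)
K(N, V) = -958 (K(N, V) = 3 - ((-4 - 4*5) - 7)**2 = 3 - ((-4 - 20) - 7)**2 = 3 - (-24 - 7)**2 = 3 - 1*(-31)**2 = 3 - 1*961 = 3 - 961 = -958)
K(C, 267) + c(k(-16)) = -958 - 472 = -1430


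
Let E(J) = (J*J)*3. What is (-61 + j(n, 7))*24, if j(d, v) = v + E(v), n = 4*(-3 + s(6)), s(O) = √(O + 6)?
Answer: 2232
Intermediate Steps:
s(O) = √(6 + O)
n = -12 + 8*√3 (n = 4*(-3 + √(6 + 6)) = 4*(-3 + √12) = 4*(-3 + 2*√3) = -12 + 8*√3 ≈ 1.8564)
E(J) = 3*J² (E(J) = J²*3 = 3*J²)
j(d, v) = v + 3*v²
(-61 + j(n, 7))*24 = (-61 + 7*(1 + 3*7))*24 = (-61 + 7*(1 + 21))*24 = (-61 + 7*22)*24 = (-61 + 154)*24 = 93*24 = 2232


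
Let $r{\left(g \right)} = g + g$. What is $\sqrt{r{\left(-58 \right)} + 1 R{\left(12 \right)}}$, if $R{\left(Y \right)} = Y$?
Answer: $2 i \sqrt{26} \approx 10.198 i$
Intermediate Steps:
$r{\left(g \right)} = 2 g$
$\sqrt{r{\left(-58 \right)} + 1 R{\left(12 \right)}} = \sqrt{2 \left(-58\right) + 1 \cdot 12} = \sqrt{-116 + 12} = \sqrt{-104} = 2 i \sqrt{26}$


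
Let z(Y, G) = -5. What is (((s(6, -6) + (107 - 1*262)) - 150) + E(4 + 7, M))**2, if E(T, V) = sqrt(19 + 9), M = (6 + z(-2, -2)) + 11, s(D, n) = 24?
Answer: 78989 - 1124*sqrt(7) ≈ 76015.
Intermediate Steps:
M = 12 (M = (6 - 5) + 11 = 1 + 11 = 12)
E(T, V) = 2*sqrt(7) (E(T, V) = sqrt(28) = 2*sqrt(7))
(((s(6, -6) + (107 - 1*262)) - 150) + E(4 + 7, M))**2 = (((24 + (107 - 1*262)) - 150) + 2*sqrt(7))**2 = (((24 + (107 - 262)) - 150) + 2*sqrt(7))**2 = (((24 - 155) - 150) + 2*sqrt(7))**2 = ((-131 - 150) + 2*sqrt(7))**2 = (-281 + 2*sqrt(7))**2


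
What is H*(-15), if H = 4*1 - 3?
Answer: -15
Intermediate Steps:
H = 1 (H = 4 - 3 = 1)
H*(-15) = 1*(-15) = -15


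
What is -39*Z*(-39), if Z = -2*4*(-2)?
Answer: 24336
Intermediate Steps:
Z = 16 (Z = -8*(-2) = 16)
-39*Z*(-39) = -39*16*(-39) = -624*(-39) = 24336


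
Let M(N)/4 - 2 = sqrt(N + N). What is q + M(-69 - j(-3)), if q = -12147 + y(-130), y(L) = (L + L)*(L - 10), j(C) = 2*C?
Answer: 24261 + 12*I*sqrt(14) ≈ 24261.0 + 44.9*I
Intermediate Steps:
y(L) = 2*L*(-10 + L) (y(L) = (2*L)*(-10 + L) = 2*L*(-10 + L))
M(N) = 8 + 4*sqrt(2)*sqrt(N) (M(N) = 8 + 4*sqrt(N + N) = 8 + 4*sqrt(2*N) = 8 + 4*(sqrt(2)*sqrt(N)) = 8 + 4*sqrt(2)*sqrt(N))
q = 24253 (q = -12147 + 2*(-130)*(-10 - 130) = -12147 + 2*(-130)*(-140) = -12147 + 36400 = 24253)
q + M(-69 - j(-3)) = 24253 + (8 + 4*sqrt(2)*sqrt(-69 - 2*(-3))) = 24253 + (8 + 4*sqrt(2)*sqrt(-69 - 1*(-6))) = 24253 + (8 + 4*sqrt(2)*sqrt(-69 + 6)) = 24253 + (8 + 4*sqrt(2)*sqrt(-63)) = 24253 + (8 + 4*sqrt(2)*(3*I*sqrt(7))) = 24253 + (8 + 12*I*sqrt(14)) = 24261 + 12*I*sqrt(14)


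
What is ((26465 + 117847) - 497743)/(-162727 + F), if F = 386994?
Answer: -353431/224267 ≈ -1.5759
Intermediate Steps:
((26465 + 117847) - 497743)/(-162727 + F) = ((26465 + 117847) - 497743)/(-162727 + 386994) = (144312 - 497743)/224267 = -353431*1/224267 = -353431/224267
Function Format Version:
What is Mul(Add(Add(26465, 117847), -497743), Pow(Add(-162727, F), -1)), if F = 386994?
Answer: Rational(-353431, 224267) ≈ -1.5759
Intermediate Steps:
Mul(Add(Add(26465, 117847), -497743), Pow(Add(-162727, F), -1)) = Mul(Add(Add(26465, 117847), -497743), Pow(Add(-162727, 386994), -1)) = Mul(Add(144312, -497743), Pow(224267, -1)) = Mul(-353431, Rational(1, 224267)) = Rational(-353431, 224267)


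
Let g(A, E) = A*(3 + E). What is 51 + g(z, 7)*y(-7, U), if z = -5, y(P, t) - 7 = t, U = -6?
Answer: 1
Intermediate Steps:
y(P, t) = 7 + t
51 + g(z, 7)*y(-7, U) = 51 + (-5*(3 + 7))*(7 - 6) = 51 - 5*10*1 = 51 - 50*1 = 51 - 50 = 1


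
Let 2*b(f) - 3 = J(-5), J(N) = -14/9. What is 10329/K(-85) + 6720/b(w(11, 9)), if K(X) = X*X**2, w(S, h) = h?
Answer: 74284425723/7983625 ≈ 9304.6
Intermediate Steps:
K(X) = X**3
J(N) = -14/9 (J(N) = -14*1/9 = -14/9)
b(f) = 13/18 (b(f) = 3/2 + (1/2)*(-14/9) = 3/2 - 7/9 = 13/18)
10329/K(-85) + 6720/b(w(11, 9)) = 10329/((-85)**3) + 6720/(13/18) = 10329/(-614125) + 6720*(18/13) = 10329*(-1/614125) + 120960/13 = -10329/614125 + 120960/13 = 74284425723/7983625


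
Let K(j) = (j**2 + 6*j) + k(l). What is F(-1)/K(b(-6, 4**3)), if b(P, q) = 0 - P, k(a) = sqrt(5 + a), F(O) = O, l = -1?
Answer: -1/74 ≈ -0.013514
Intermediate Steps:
b(P, q) = -P
K(j) = 2 + j**2 + 6*j (K(j) = (j**2 + 6*j) + sqrt(5 - 1) = (j**2 + 6*j) + sqrt(4) = (j**2 + 6*j) + 2 = 2 + j**2 + 6*j)
F(-1)/K(b(-6, 4**3)) = -1/(2 + (-1*(-6))**2 + 6*(-1*(-6))) = -1/(2 + 6**2 + 6*6) = -1/(2 + 36 + 36) = -1/74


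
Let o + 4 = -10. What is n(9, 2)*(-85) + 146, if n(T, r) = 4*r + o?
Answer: 656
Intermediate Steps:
o = -14 (o = -4 - 10 = -14)
n(T, r) = -14 + 4*r (n(T, r) = 4*r - 14 = -14 + 4*r)
n(9, 2)*(-85) + 146 = (-14 + 4*2)*(-85) + 146 = (-14 + 8)*(-85) + 146 = -6*(-85) + 146 = 510 + 146 = 656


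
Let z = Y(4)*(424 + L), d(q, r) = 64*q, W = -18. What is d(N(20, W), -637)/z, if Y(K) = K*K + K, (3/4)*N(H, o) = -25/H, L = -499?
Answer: 16/225 ≈ 0.071111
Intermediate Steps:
N(H, o) = -100/(3*H) (N(H, o) = 4*(-25/H)/3 = -100/(3*H))
Y(K) = K + K² (Y(K) = K² + K = K + K²)
z = -1500 (z = (4*(1 + 4))*(424 - 499) = (4*5)*(-75) = 20*(-75) = -1500)
d(N(20, W), -637)/z = (64*(-100/3/20))/(-1500) = (64*(-100/3*1/20))*(-1/1500) = (64*(-5/3))*(-1/1500) = -320/3*(-1/1500) = 16/225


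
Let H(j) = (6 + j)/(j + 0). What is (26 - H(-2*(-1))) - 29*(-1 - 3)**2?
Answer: -442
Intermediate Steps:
H(j) = (6 + j)/j
(26 - H(-2*(-1))) - 29*(-1 - 3)**2 = (26 - (6 - 2*(-1))/((-2*(-1)))) - 29*(-1 - 3)**2 = (26 - (6 + 2)/2) - 29*(-4)**2 = (26 - 8/2) - 29*16 = (26 - 1*4) - 464 = (26 - 4) - 464 = 22 - 464 = -442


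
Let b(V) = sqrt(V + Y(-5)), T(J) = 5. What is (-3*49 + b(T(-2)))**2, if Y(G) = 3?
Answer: 21617 - 588*sqrt(2) ≈ 20785.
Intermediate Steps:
b(V) = sqrt(3 + V) (b(V) = sqrt(V + 3) = sqrt(3 + V))
(-3*49 + b(T(-2)))**2 = (-3*49 + sqrt(3 + 5))**2 = (-147 + sqrt(8))**2 = (-147 + 2*sqrt(2))**2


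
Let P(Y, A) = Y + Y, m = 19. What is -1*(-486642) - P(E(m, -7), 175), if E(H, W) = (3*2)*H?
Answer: 486414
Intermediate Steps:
E(H, W) = 6*H
P(Y, A) = 2*Y
-1*(-486642) - P(E(m, -7), 175) = -1*(-486642) - 2*6*19 = 486642 - 2*114 = 486642 - 1*228 = 486642 - 228 = 486414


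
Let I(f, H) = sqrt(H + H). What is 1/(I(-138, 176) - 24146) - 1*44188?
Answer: -12881441942689/291514482 - sqrt(22)/145757241 ≈ -44188.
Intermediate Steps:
I(f, H) = sqrt(2)*sqrt(H) (I(f, H) = sqrt(2*H) = sqrt(2)*sqrt(H))
1/(I(-138, 176) - 24146) - 1*44188 = 1/(sqrt(2)*sqrt(176) - 24146) - 1*44188 = 1/(sqrt(2)*(4*sqrt(11)) - 24146) - 44188 = 1/(4*sqrt(22) - 24146) - 44188 = 1/(-24146 + 4*sqrt(22)) - 44188 = -44188 + 1/(-24146 + 4*sqrt(22))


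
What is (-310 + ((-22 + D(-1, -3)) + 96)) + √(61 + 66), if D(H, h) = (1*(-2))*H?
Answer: -234 + √127 ≈ -222.73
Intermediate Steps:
D(H, h) = -2*H
(-310 + ((-22 + D(-1, -3)) + 96)) + √(61 + 66) = (-310 + ((-22 - 2*(-1)) + 96)) + √(61 + 66) = (-310 + ((-22 + 2) + 96)) + √127 = (-310 + (-20 + 96)) + √127 = (-310 + 76) + √127 = -234 + √127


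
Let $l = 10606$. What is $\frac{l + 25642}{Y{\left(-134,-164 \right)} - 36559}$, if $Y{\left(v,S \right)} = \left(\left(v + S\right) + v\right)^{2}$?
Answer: $\frac{36248}{150065} \approx 0.24155$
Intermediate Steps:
$Y{\left(v,S \right)} = \left(S + 2 v\right)^{2}$ ($Y{\left(v,S \right)} = \left(\left(S + v\right) + v\right)^{2} = \left(S + 2 v\right)^{2}$)
$\frac{l + 25642}{Y{\left(-134,-164 \right)} - 36559} = \frac{10606 + 25642}{\left(-164 + 2 \left(-134\right)\right)^{2} - 36559} = \frac{36248}{\left(-164 - 268\right)^{2} - 36559} = \frac{36248}{\left(-432\right)^{2} - 36559} = \frac{36248}{186624 - 36559} = \frac{36248}{150065}$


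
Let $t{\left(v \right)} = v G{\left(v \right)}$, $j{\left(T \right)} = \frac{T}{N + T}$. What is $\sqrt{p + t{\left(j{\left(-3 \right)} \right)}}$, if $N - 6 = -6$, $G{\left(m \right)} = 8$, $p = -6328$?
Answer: $4 i \sqrt{395} \approx 79.498 i$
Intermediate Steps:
$N = 0$ ($N = 6 - 6 = 0$)
$j{\left(T \right)} = 1$ ($j{\left(T \right)} = \frac{T}{0 + T} = \frac{T}{T} = 1$)
$t{\left(v \right)} = 8 v$ ($t{\left(v \right)} = v 8 = 8 v$)
$\sqrt{p + t{\left(j{\left(-3 \right)} \right)}} = \sqrt{-6328 + 8 \cdot 1} = \sqrt{-6328 + 8} = \sqrt{-6320} = 4 i \sqrt{395}$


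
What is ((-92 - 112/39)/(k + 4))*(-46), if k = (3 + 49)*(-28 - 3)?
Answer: -21275/7839 ≈ -2.7140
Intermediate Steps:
k = -1612 (k = 52*(-31) = -1612)
((-92 - 112/39)/(k + 4))*(-46) = ((-92 - 112/39)/(-1612 + 4))*(-46) = ((-92 - 112*1/39)/(-1608))*(-46) = ((-92 - 112/39)*(-1/1608))*(-46) = -3700/39*(-1/1608)*(-46) = (925/15678)*(-46) = -21275/7839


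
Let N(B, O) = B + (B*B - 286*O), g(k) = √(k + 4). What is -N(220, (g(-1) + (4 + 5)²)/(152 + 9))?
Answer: -7804654/161 + 286*√3/161 ≈ -48473.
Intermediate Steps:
g(k) = √(4 + k)
N(B, O) = B + B² - 286*O (N(B, O) = B + (B² - 286*O) = B + B² - 286*O)
-N(220, (g(-1) + (4 + 5)²)/(152 + 9)) = -(220 + 220² - 286*(√(4 - 1) + (4 + 5)²)/(152 + 9)) = -(220 + 48400 - 286*(√3 + 9²)/161) = -(220 + 48400 - 286*(√3 + 81)/161) = -(220 + 48400 - 286*(81 + √3)/161) = -(220 + 48400 - 286*(81/161 + √3/161)) = -(220 + 48400 + (-23166/161 - 286*√3/161)) = -(7804654/161 - 286*√3/161) = -7804654/161 + 286*√3/161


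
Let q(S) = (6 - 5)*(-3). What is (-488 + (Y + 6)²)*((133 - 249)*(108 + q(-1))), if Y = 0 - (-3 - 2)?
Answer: 4470060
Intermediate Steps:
Y = 5 (Y = 0 - 1*(-5) = 0 + 5 = 5)
q(S) = -3 (q(S) = 1*(-3) = -3)
(-488 + (Y + 6)²)*((133 - 249)*(108 + q(-1))) = (-488 + (5 + 6)²)*((133 - 249)*(108 - 3)) = (-488 + 11²)*(-116*105) = (-488 + 121)*(-12180) = -367*(-12180) = 4470060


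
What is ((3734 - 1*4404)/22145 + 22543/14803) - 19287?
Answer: -1264405827424/65562487 ≈ -19286.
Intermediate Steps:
((3734 - 1*4404)/22145 + 22543/14803) - 19287 = ((3734 - 4404)*(1/22145) + 22543*(1/14803)) - 19287 = (-670*1/22145 + 22543/14803) - 19287 = (-134/4429 + 22543/14803) - 19287 = 97859345/65562487 - 19287 = -1264405827424/65562487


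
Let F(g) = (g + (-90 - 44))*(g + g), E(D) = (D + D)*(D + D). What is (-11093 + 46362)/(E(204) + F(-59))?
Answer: 35269/189238 ≈ 0.18637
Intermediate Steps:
E(D) = 4*D² (E(D) = (2*D)*(2*D) = 4*D²)
F(g) = 2*g*(-134 + g) (F(g) = (g - 134)*(2*g) = (-134 + g)*(2*g) = 2*g*(-134 + g))
(-11093 + 46362)/(E(204) + F(-59)) = (-11093 + 46362)/(4*204² + 2*(-59)*(-134 - 59)) = 35269/(4*41616 + 2*(-59)*(-193)) = 35269/(166464 + 22774) = 35269/189238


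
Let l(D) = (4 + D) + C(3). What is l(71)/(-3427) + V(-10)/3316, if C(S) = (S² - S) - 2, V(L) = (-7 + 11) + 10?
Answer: -106993/5681966 ≈ -0.018830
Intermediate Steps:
V(L) = 14 (V(L) = 4 + 10 = 14)
C(S) = -2 + S² - S
l(D) = 8 + D (l(D) = (4 + D) + (-2 + 3² - 1*3) = (4 + D) + (-2 + 9 - 3) = (4 + D) + 4 = 8 + D)
l(71)/(-3427) + V(-10)/3316 = (8 + 71)/(-3427) + 14/3316 = 79*(-1/3427) + 14*(1/3316) = -79/3427 + 7/1658 = -106993/5681966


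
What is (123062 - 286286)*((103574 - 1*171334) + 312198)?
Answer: -39898148112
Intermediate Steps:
(123062 - 286286)*((103574 - 1*171334) + 312198) = -163224*((103574 - 171334) + 312198) = -163224*(-67760 + 312198) = -163224*244438 = -39898148112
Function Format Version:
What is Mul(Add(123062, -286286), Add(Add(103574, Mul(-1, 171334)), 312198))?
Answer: -39898148112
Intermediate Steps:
Mul(Add(123062, -286286), Add(Add(103574, Mul(-1, 171334)), 312198)) = Mul(-163224, Add(Add(103574, -171334), 312198)) = Mul(-163224, Add(-67760, 312198)) = Mul(-163224, 244438) = -39898148112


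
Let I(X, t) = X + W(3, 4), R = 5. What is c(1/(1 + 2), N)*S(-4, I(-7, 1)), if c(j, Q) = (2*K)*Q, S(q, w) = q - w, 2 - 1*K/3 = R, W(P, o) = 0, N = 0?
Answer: 0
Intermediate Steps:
K = -9 (K = 6 - 3*5 = 6 - 15 = -9)
I(X, t) = X (I(X, t) = X + 0 = X)
c(j, Q) = -18*Q (c(j, Q) = (2*(-9))*Q = -18*Q)
c(1/(1 + 2), N)*S(-4, I(-7, 1)) = (-18*0)*(-4 - 1*(-7)) = 0*(-4 + 7) = 0*3 = 0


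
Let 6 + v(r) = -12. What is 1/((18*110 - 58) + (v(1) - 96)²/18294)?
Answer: 3049/5862344 ≈ 0.00052010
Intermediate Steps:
v(r) = -18 (v(r) = -6 - 12 = -18)
1/((18*110 - 58) + (v(1) - 96)²/18294) = 1/((18*110 - 58) + (-18 - 96)²/18294) = 1/((1980 - 58) + (-114)²*(1/18294)) = 1/(1922 + 12996*(1/18294)) = 1/(1922 + 2166/3049) = 1/(5862344/3049) = 3049/5862344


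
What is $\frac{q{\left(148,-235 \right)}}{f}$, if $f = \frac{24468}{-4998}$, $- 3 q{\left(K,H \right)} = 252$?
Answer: $\frac{34986}{2039} \approx 17.158$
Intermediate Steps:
$q{\left(K,H \right)} = -84$ ($q{\left(K,H \right)} = \left(- \frac{1}{3}\right) 252 = -84$)
$f = - \frac{4078}{833}$ ($f = 24468 \left(- \frac{1}{4998}\right) = - \frac{4078}{833} \approx -4.8956$)
$\frac{q{\left(148,-235 \right)}}{f} = - \frac{84}{- \frac{4078}{833}} = \left(-84\right) \left(- \frac{833}{4078}\right) = \frac{34986}{2039}$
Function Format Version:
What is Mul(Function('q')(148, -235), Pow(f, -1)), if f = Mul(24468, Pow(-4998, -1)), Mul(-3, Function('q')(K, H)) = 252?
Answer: Rational(34986, 2039) ≈ 17.158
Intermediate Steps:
Function('q')(K, H) = -84 (Function('q')(K, H) = Mul(Rational(-1, 3), 252) = -84)
f = Rational(-4078, 833) (f = Mul(24468, Rational(-1, 4998)) = Rational(-4078, 833) ≈ -4.8956)
Mul(Function('q')(148, -235), Pow(f, -1)) = Mul(-84, Pow(Rational(-4078, 833), -1)) = Mul(-84, Rational(-833, 4078)) = Rational(34986, 2039)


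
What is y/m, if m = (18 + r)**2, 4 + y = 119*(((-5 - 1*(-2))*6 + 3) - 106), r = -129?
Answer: -4801/4107 ≈ -1.1690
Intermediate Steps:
y = -14403 (y = -4 + 119*(((-5 - 1*(-2))*6 + 3) - 106) = -4 + 119*(((-5 + 2)*6 + 3) - 106) = -4 + 119*((-3*6 + 3) - 106) = -4 + 119*((-18 + 3) - 106) = -4 + 119*(-15 - 106) = -4 + 119*(-121) = -4 - 14399 = -14403)
m = 12321 (m = (18 - 129)**2 = (-111)**2 = 12321)
y/m = -14403/12321 = -14403*1/12321 = -4801/4107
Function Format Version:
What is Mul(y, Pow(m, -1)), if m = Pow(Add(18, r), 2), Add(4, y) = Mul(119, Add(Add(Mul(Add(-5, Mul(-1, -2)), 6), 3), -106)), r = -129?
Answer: Rational(-4801, 4107) ≈ -1.1690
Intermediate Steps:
y = -14403 (y = Add(-4, Mul(119, Add(Add(Mul(Add(-5, Mul(-1, -2)), 6), 3), -106))) = Add(-4, Mul(119, Add(Add(Mul(Add(-5, 2), 6), 3), -106))) = Add(-4, Mul(119, Add(Add(Mul(-3, 6), 3), -106))) = Add(-4, Mul(119, Add(Add(-18, 3), -106))) = Add(-4, Mul(119, Add(-15, -106))) = Add(-4, Mul(119, -121)) = Add(-4, -14399) = -14403)
m = 12321 (m = Pow(Add(18, -129), 2) = Pow(-111, 2) = 12321)
Mul(y, Pow(m, -1)) = Mul(-14403, Pow(12321, -1)) = Mul(-14403, Rational(1, 12321)) = Rational(-4801, 4107)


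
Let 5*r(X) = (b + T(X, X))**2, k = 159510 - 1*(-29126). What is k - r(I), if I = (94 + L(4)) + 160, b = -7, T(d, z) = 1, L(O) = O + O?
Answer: 943144/5 ≈ 1.8863e+5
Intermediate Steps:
L(O) = 2*O
I = 262 (I = (94 + 2*4) + 160 = (94 + 8) + 160 = 102 + 160 = 262)
k = 188636 (k = 159510 + 29126 = 188636)
r(X) = 36/5 (r(X) = (-7 + 1)**2/5 = (1/5)*(-6)**2 = (1/5)*36 = 36/5)
k - r(I) = 188636 - 1*36/5 = 188636 - 36/5 = 943144/5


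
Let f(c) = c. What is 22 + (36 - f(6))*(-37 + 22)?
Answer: -428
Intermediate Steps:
22 + (36 - f(6))*(-37 + 22) = 22 + (36 - 1*6)*(-37 + 22) = 22 + (36 - 6)*(-15) = 22 + 30*(-15) = 22 - 450 = -428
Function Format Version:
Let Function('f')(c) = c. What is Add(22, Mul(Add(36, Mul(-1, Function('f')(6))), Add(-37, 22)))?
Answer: -428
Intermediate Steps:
Add(22, Mul(Add(36, Mul(-1, Function('f')(6))), Add(-37, 22))) = Add(22, Mul(Add(36, Mul(-1, 6)), Add(-37, 22))) = Add(22, Mul(Add(36, -6), -15)) = Add(22, Mul(30, -15)) = Add(22, -450) = -428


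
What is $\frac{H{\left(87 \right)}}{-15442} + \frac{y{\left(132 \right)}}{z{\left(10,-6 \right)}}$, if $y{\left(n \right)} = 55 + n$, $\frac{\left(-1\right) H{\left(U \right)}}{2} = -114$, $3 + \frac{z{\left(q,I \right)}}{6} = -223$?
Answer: $- \frac{1598411}{10469676} \approx -0.15267$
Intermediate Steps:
$z{\left(q,I \right)} = -1356$ ($z{\left(q,I \right)} = -18 + 6 \left(-223\right) = -18 - 1338 = -1356$)
$H{\left(U \right)} = 228$ ($H{\left(U \right)} = \left(-2\right) \left(-114\right) = 228$)
$\frac{H{\left(87 \right)}}{-15442} + \frac{y{\left(132 \right)}}{z{\left(10,-6 \right)}} = \frac{228}{-15442} + \frac{55 + 132}{-1356} = 228 \left(- \frac{1}{15442}\right) + 187 \left(- \frac{1}{1356}\right) = - \frac{114}{7721} - \frac{187}{1356} = - \frac{1598411}{10469676}$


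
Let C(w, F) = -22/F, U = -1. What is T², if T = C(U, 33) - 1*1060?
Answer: 10125124/9 ≈ 1.1250e+6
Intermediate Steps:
T = -3182/3 (T = -22/33 - 1*1060 = -22*1/33 - 1060 = -⅔ - 1060 = -3182/3 ≈ -1060.7)
T² = (-3182/3)² = 10125124/9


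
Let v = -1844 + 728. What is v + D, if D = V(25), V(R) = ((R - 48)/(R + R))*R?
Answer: -2255/2 ≈ -1127.5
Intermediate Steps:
V(R) = -24 + R/2 (V(R) = ((-48 + R)/((2*R)))*R = ((-48 + R)*(1/(2*R)))*R = ((-48 + R)/(2*R))*R = -24 + R/2)
D = -23/2 (D = -24 + (½)*25 = -24 + 25/2 = -23/2 ≈ -11.500)
v = -1116
v + D = -1116 - 23/2 = -2255/2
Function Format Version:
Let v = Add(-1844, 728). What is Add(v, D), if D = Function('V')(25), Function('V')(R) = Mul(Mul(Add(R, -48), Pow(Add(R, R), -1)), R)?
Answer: Rational(-2255, 2) ≈ -1127.5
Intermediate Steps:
Function('V')(R) = Add(-24, Mul(Rational(1, 2), R)) (Function('V')(R) = Mul(Mul(Add(-48, R), Pow(Mul(2, R), -1)), R) = Mul(Mul(Add(-48, R), Mul(Rational(1, 2), Pow(R, -1))), R) = Mul(Mul(Rational(1, 2), Pow(R, -1), Add(-48, R)), R) = Add(-24, Mul(Rational(1, 2), R)))
D = Rational(-23, 2) (D = Add(-24, Mul(Rational(1, 2), 25)) = Add(-24, Rational(25, 2)) = Rational(-23, 2) ≈ -11.500)
v = -1116
Add(v, D) = Add(-1116, Rational(-23, 2)) = Rational(-2255, 2)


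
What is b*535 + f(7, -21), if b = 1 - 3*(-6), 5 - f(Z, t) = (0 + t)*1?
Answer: 10191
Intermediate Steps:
f(Z, t) = 5 - t (f(Z, t) = 5 - (0 + t) = 5 - t)
b = 19 (b = 1 + 18 = 19)
b*535 + f(7, -21) = 19*535 + (5 - 1*(-21)) = 10165 + (5 + 21) = 10165 + 26 = 10191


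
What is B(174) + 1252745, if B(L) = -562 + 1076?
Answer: 1253259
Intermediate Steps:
B(L) = 514
B(174) + 1252745 = 514 + 1252745 = 1253259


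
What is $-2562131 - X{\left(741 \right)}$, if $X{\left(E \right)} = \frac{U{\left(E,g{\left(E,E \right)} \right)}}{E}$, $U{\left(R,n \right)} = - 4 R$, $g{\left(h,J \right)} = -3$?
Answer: $-2562127$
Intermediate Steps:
$X{\left(E \right)} = -4$ ($X{\left(E \right)} = \frac{\left(-4\right) E}{E} = -4$)
$-2562131 - X{\left(741 \right)} = -2562131 - -4 = -2562131 + 4 = -2562127$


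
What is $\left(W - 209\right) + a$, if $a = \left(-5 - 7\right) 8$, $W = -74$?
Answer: $-379$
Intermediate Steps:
$a = -96$ ($a = \left(-12\right) 8 = -96$)
$\left(W - 209\right) + a = \left(-74 - 209\right) - 96 = -283 - 96 = -379$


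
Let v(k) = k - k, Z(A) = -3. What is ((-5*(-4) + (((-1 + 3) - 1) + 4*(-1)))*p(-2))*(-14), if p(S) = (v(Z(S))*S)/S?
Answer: 0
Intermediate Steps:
v(k) = 0
p(S) = 0 (p(S) = (0*S)/S = 0/S = 0)
((-5*(-4) + (((-1 + 3) - 1) + 4*(-1)))*p(-2))*(-14) = ((-5*(-4) + (((-1 + 3) - 1) + 4*(-1)))*0)*(-14) = ((20 + ((2 - 1) - 4))*0)*(-14) = ((20 + (1 - 4))*0)*(-14) = ((20 - 3)*0)*(-14) = (17*0)*(-14) = 0*(-14) = 0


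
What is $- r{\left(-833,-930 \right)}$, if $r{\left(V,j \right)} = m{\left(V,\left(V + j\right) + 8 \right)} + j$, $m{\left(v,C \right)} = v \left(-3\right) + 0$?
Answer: $-1569$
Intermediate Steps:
$m{\left(v,C \right)} = - 3 v$ ($m{\left(v,C \right)} = - 3 v + 0 = - 3 v$)
$r{\left(V,j \right)} = j - 3 V$ ($r{\left(V,j \right)} = - 3 V + j = j - 3 V$)
$- r{\left(-833,-930 \right)} = - (-930 - -2499) = - (-930 + 2499) = \left(-1\right) 1569 = -1569$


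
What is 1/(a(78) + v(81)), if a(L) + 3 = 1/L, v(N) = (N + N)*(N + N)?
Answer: 78/2046799 ≈ 3.8108e-5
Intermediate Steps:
v(N) = 4*N**2 (v(N) = (2*N)*(2*N) = 4*N**2)
a(L) = -3 + 1/L
1/(a(78) + v(81)) = 1/((-3 + 1/78) + 4*81**2) = 1/((-3 + 1/78) + 4*6561) = 1/(-233/78 + 26244) = 1/(2046799/78) = 78/2046799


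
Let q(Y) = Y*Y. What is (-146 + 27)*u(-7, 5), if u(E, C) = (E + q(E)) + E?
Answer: -4165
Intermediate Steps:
q(Y) = Y²
u(E, C) = E² + 2*E (u(E, C) = (E + E²) + E = E² + 2*E)
(-146 + 27)*u(-7, 5) = (-146 + 27)*(-7*(2 - 7)) = -(-833)*(-5) = -119*35 = -4165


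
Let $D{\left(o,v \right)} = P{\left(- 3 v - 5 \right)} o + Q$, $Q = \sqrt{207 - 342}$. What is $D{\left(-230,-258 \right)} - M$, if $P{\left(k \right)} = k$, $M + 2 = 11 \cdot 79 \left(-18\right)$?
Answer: $-161226 + 3 i \sqrt{15} \approx -1.6123 \cdot 10^{5} + 11.619 i$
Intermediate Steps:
$Q = 3 i \sqrt{15}$ ($Q = \sqrt{-135} = 3 i \sqrt{15} \approx 11.619 i$)
$M = -15644$ ($M = -2 + 11 \cdot 79 \left(-18\right) = -2 + 869 \left(-18\right) = -2 - 15642 = -15644$)
$D{\left(o,v \right)} = o \left(-5 - 3 v\right) + 3 i \sqrt{15}$ ($D{\left(o,v \right)} = \left(- 3 v - 5\right) o + 3 i \sqrt{15} = \left(-5 - 3 v\right) o + 3 i \sqrt{15} = o \left(-5 - 3 v\right) + 3 i \sqrt{15}$)
$D{\left(-230,-258 \right)} - M = \left(\left(-1\right) \left(-230\right) \left(5 + 3 \left(-258\right)\right) + 3 i \sqrt{15}\right) - -15644 = \left(\left(-1\right) \left(-230\right) \left(5 - 774\right) + 3 i \sqrt{15}\right) + 15644 = \left(\left(-1\right) \left(-230\right) \left(-769\right) + 3 i \sqrt{15}\right) + 15644 = \left(-176870 + 3 i \sqrt{15}\right) + 15644 = -161226 + 3 i \sqrt{15}$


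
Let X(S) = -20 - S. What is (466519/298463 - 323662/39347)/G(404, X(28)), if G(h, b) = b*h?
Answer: 2371060861/6900980304064 ≈ 0.00034358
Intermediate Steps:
(466519/298463 - 323662/39347)/G(404, X(28)) = (466519/298463 - 323662/39347)/(((-20 - 1*28)*404)) = (466519*(1/298463) - 323662*1/39347)/(((-20 - 28)*404)) = (466519/298463 - 323662/39347)/((-48*404)) = -7113182583/1067602151/(-19392) = -7113182583/1067602151*(-1/19392) = 2371060861/6900980304064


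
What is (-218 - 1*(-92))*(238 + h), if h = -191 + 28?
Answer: -9450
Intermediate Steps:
h = -163
(-218 - 1*(-92))*(238 + h) = (-218 - 1*(-92))*(238 - 163) = (-218 + 92)*75 = -126*75 = -9450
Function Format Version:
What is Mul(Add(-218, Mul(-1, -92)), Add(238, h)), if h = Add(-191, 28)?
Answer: -9450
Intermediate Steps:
h = -163
Mul(Add(-218, Mul(-1, -92)), Add(238, h)) = Mul(Add(-218, Mul(-1, -92)), Add(238, -163)) = Mul(Add(-218, 92), 75) = Mul(-126, 75) = -9450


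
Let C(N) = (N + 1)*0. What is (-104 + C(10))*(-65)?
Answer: 6760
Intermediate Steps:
C(N) = 0 (C(N) = (1 + N)*0 = 0)
(-104 + C(10))*(-65) = (-104 + 0)*(-65) = -104*(-65) = 6760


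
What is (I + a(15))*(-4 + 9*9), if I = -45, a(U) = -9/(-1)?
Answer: -2772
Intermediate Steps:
a(U) = 9 (a(U) = -9*(-1) = 9)
(I + a(15))*(-4 + 9*9) = (-45 + 9)*(-4 + 9*9) = -36*(-4 + 81) = -36*77 = -2772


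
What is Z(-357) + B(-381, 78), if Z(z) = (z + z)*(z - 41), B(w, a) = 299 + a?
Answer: 284549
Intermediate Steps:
Z(z) = 2*z*(-41 + z) (Z(z) = (2*z)*(-41 + z) = 2*z*(-41 + z))
Z(-357) + B(-381, 78) = 2*(-357)*(-41 - 357) + (299 + 78) = 2*(-357)*(-398) + 377 = 284172 + 377 = 284549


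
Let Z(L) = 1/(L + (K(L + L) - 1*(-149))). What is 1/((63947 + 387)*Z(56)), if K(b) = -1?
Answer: 102/32167 ≈ 0.0031710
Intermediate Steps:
Z(L) = 1/(148 + L) (Z(L) = 1/(L + (-1 - 1*(-149))) = 1/(L + (-1 + 149)) = 1/(L + 148) = 1/(148 + L))
1/((63947 + 387)*Z(56)) = 1/((63947 + 387)*(1/(148 + 56))) = 1/(64334*(1/204)) = (1/64334)*204 = 102/32167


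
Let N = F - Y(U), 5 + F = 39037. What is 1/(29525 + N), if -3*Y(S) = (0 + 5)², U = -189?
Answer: 3/205696 ≈ 1.4585e-5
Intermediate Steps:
F = 39032 (F = -5 + 39037 = 39032)
Y(S) = -25/3 (Y(S) = -(0 + 5)²/3 = -⅓*5² = -⅓*25 = -25/3)
N = 117121/3 (N = 39032 - 1*(-25/3) = 39032 + 25/3 = 117121/3 ≈ 39040.)
1/(29525 + N) = 1/(29525 + 117121/3) = 1/(205696/3) = 3/205696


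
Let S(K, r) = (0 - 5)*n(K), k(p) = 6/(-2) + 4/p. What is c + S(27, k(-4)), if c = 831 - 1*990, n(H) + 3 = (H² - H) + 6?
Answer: -3684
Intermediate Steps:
n(H) = 3 + H² - H (n(H) = -3 + ((H² - H) + 6) = -3 + (6 + H² - H) = 3 + H² - H)
c = -159 (c = 831 - 990 = -159)
k(p) = -3 + 4/p (k(p) = 6*(-½) + 4/p = -3 + 4/p)
S(K, r) = -15 - 5*K² + 5*K (S(K, r) = (0 - 5)*(3 + K² - K) = -5*(3 + K² - K) = -15 - 5*K² + 5*K)
c + S(27, k(-4)) = -159 + (-15 - 5*27² + 5*27) = -159 + (-15 - 5*729 + 135) = -159 + (-15 - 3645 + 135) = -159 - 3525 = -3684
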